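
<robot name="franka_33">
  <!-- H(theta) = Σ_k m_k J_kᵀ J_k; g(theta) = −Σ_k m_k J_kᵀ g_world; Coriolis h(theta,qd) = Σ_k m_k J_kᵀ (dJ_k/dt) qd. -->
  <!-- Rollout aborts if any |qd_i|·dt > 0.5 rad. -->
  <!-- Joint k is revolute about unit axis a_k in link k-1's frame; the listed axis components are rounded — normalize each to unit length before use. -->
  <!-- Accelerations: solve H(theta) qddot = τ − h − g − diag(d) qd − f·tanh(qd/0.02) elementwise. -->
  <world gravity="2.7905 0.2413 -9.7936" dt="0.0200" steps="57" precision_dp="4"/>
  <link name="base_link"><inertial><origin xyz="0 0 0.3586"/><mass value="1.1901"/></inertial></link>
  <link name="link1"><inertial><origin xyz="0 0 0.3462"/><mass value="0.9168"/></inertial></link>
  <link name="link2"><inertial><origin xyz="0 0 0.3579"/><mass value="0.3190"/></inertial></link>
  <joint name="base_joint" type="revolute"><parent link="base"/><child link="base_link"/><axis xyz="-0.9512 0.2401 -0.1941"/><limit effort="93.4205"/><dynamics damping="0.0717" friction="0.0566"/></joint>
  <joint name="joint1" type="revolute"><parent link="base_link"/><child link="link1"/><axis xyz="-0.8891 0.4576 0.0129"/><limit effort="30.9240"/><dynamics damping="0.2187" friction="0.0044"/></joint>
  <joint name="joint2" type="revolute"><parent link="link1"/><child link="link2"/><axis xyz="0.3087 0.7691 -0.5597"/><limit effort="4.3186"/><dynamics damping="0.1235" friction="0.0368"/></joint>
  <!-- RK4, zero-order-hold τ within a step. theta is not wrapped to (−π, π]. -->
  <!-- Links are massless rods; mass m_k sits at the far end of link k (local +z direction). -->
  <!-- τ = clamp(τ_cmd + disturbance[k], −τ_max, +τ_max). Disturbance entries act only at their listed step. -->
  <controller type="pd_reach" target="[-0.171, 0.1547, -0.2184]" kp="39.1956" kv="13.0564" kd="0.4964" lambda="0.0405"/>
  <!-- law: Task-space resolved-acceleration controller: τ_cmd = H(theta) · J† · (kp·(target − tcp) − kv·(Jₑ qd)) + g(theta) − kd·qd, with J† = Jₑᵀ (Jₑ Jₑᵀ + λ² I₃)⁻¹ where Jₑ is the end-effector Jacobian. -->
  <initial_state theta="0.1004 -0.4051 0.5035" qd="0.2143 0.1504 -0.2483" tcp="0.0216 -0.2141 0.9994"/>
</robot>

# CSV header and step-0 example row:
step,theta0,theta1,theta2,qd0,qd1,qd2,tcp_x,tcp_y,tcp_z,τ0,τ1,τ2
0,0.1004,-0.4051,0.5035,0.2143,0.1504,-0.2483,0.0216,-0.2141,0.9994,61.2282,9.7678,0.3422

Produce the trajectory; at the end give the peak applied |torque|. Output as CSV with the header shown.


step,theta0,theta1,theta2,qd0,qd1,qd2,tcp_x,tcp_y,tcp_z,τ0,τ1,τ2
1,0.1467,-0.4599,0.5334,4.3463,-5.4832,3.0991,0.0210,-0.2056,0.9928,39.3541,8.8837,-1.4160
2,0.2532,-0.5913,0.5985,6.2673,-7.5551,3.3300,0.0171,-0.1882,0.9733,17.4190,4.6120,-1.0811
3,0.3845,-0.7446,0.6588,6.8735,-7.7599,2.6750,0.0108,-0.1594,0.9479,2.8304,0.7531,-0.4401
4,0.5222,-0.8951,0.7056,6.9165,-7.3153,2.0174,0.0050,-0.1231,0.9194,-5.4893,-1.8668,-0.0175
5,0.6588,-1.0356,0.7408,6.7639,-6.7498,1.5275,0.0009,-0.0835,0.8892,-9.9191,-3.4395,0.1740
6,0.7919,-1.1652,0.7676,6.5642,-6.2384,1.1682,-0.0012,-0.0438,0.8576,-12.1116,-4.2858,0.2243
7,0.9212,-1.2857,0.7880,6.3745,-5.8199,0.8867,-0.0016,-0.0057,0.8248,-13.0404,-4.6644,0.2034
8,1.0470,-1.3986,0.8032,6.2151,-5.4870,0.6497,-0.0006,0.0297,0.7909,-13.2596,-4.7578,0.1507
9,1.1700,-1.5056,0.8140,6.0921,-5.2207,0.4400,0.0013,0.0619,0.7563,-13.0827,-4.6894,0.0867
10,1.2910,-1.6078,0.8208,6.0061,-5.0017,0.2494,0.0040,0.0909,0.7212,-12.6856,-4.5415,0.0213
11,1.4106,-1.7059,0.8239,5.9556,-4.8143,0.0744,0.0072,0.1166,0.6858,-12.1651,-4.3687,-0.0404
12,1.5295,-1.8005,0.8239,5.9382,-4.6441,-0.0593,0.0108,0.1394,0.6503,-11.5712,-4.2082,-0.1186
13,1.6484,-1.8918,0.8215,5.9522,-4.4858,-0.1724,0.0149,0.1592,0.6150,-10.9244,-4.0835,-0.1959
14,1.7679,-1.9801,0.8168,5.9962,-4.3375,-0.2974,0.0194,0.1765,0.5802,-10.2324,-4.0091,-0.2454
15,1.8886,-2.0654,0.8095,6.0690,-4.1947,-0.4178,0.0241,0.1915,0.5459,-9.4953,-3.9961,-0.2812
16,2.0110,-2.1480,0.8000,6.1693,-4.0560,-0.5296,0.0290,0.2046,0.5123,-8.7063,-4.0508,-0.3075
17,2.1358,-2.2278,0.7883,6.2967,-3.9218,-0.6323,0.0340,0.2160,0.4797,-7.8554,-4.1765,-0.3260
18,2.2633,-2.3051,0.7746,6.4513,-3.7938,-0.7268,0.0391,0.2259,0.4479,-6.9308,-4.3743,-0.3375
19,2.3943,-2.3799,0.7592,6.6339,-3.6747,-0.8146,0.0442,0.2347,0.4172,-5.9195,-4.6438,-0.3429
20,2.5292,-2.4524,0.7420,6.8467,-3.5680,-0.8972,0.0493,0.2423,0.3873,-4.8073,-4.9840,-0.3430
21,2.6688,-2.5230,0.7232,7.0935,-3.4782,-0.9765,0.0545,0.2491,0.3585,-3.5771,-5.3943,-0.3386
22,2.8137,-2.5920,0.7028,7.3804,-3.4108,-1.0547,0.0596,0.2551,0.3306,-2.2058,-5.8761,-0.3306
23,2.9648,-2.6599,0.6808,7.7174,-3.3731,-1.1343,0.0646,0.2604,0.3035,-0.6576,-6.4349,-0.3198
24,3.1234,-2.7275,0.6572,8.1201,-3.3752,-1.2188,0.0696,0.2652,0.2773,1.1275,-7.0852,-0.3068
25,3.2909,-2.7957,0.6318,8.6137,-3.4320,-1.3133,0.0747,0.2694,0.2520,3.2544,-7.8572,-0.2918
26,3.4697,-2.8658,0.6044,9.2386,-3.5673,-1.4261,0.0798,0.2731,0.2276,5.8939,-8.8021,-0.2739
27,3.6629,-2.9397,0.5743,10.0592,-3.8193,-1.5707,0.0851,0.2766,0.2044,9.1719,-9.9386,-0.2508
28,3.8753,-3.0204,0.5409,11.1546,-4.2425,-1.7656,0.0910,0.2804,0.1827,11.5912,-10.5876,-0.2206
29,4.1110,-3.1108,0.5034,12.3922,-4.8094,-1.9865,0.0981,0.2853,0.1633,0.0997,-5.3270,-0.2124
30,4.3541,-3.2051,0.4656,11.8898,-4.6376,-1.8004,0.1069,0.2929,0.1472,-27.7222,6.6110,-0.4249
31,4.5491,-3.2776,0.4395,7.6168,-2.6206,-0.8171,0.1167,0.3022,0.1332,-29.6300,7.6505,-0.9210
32,4.6572,-3.3085,0.4298,3.2241,-0.4624,-0.1606,0.1240,0.3090,0.1190,-21.8835,4.4889,-1.0760
33,4.6888,-3.3014,0.4290,-0.0546,1.1620,0.0623,0.1264,0.3125,0.1039,-15.7330,1.9149,-0.9503
34,4.6633,-3.2664,0.4304,-2.4966,2.3310,0.0810,0.1241,0.3141,0.0887,-12.0644,0.4091,-0.7298
35,4.5937,-3.2109,0.4323,-4.4635,3.2230,0.0978,0.1184,0.3157,0.0740,-8.5388,-0.9652,-0.5550
36,4.4895,-3.1399,0.4341,-5.9504,3.8711,0.0792,0.1108,0.3191,0.0606,4.2507,-6.0832,-0.3906
37,4.3731,-3.0645,0.4325,-5.6878,3.6785,-0.2329,0.1028,0.3257,0.0487,23.7100,-13.9408,-0.1344
38,4.2879,-3.0058,0.4206,-2.8405,2.1879,-0.9315,0.0950,0.3340,0.0380,26.3553,-14.8795,0.2074
39,4.2624,-2.9784,0.3977,0.2795,0.5559,-1.3387,0.0878,0.3401,0.0277,21.3046,-12.6373,0.2801
40,4.2920,-2.9796,0.3698,2.6706,-0.6633,-1.4496,0.0820,0.3424,0.0173,16.6768,-10.6298,0.1676
41,4.3630,-3.0013,0.3406,4.4294,-1.5028,-1.4693,0.0779,0.3417,0.0066,13.6434,-9.3612,0.0263
42,4.4650,-3.0374,0.3109,5.7720,-2.0925,-1.4938,0.0754,0.3394,-0.0044,11.4938,-8.4931,-0.0888
43,4.5909,-3.0835,0.2806,6.8112,-2.5199,-1.5402,0.0746,0.3367,-0.0157,8.0233,-7.0917,-0.1784
44,4.7327,-3.1359,0.2497,7.3670,-2.7287,-1.5478,0.0752,0.3346,-0.0273,-0.5316,-3.6649,-0.2805
45,4.8741,-3.1873,0.2209,6.7721,-2.4172,-1.3366,0.0771,0.3338,-0.0393,-10.8297,0.3984,-0.4694
46,4.9901,-3.2262,0.1987,4.8418,-1.4856,-0.8750,0.0795,0.3336,-0.0515,-14.1568,1.6453,-0.7159
47,5.0639,-3.2449,0.1854,2.5455,-0.3802,-0.4592,0.0809,0.3325,-0.0635,-12.3658,0.8535,-0.8526
48,5.0947,-3.2429,0.1786,0.5472,0.5743,-0.2278,0.0802,0.3301,-0.0751,-9.4192,-0.3672,-0.8455
49,5.0899,-3.2240,0.1750,-1.0257,1.3077,-0.1390,0.0772,0.3270,-0.0859,-6.5817,-1.5044,-0.7587
50,5.0575,-3.1925,0.1723,-2.2220,1.8401,-0.1300,0.0722,0.3237,-0.0961,-3.2704,-2.7744,-0.6475
51,5.0054,-3.1526,0.1692,-2.9907,2.1568,-0.1900,0.0659,0.3212,-0.1057,2.2035,-4.8448,-0.5258
52,4.9450,-3.1097,0.1637,-3.0454,2.1339,-0.3558,0.0589,0.3199,-0.1150,9.4650,-7.5810,-0.3843
53,4.8931,-3.0717,0.1539,-2.1563,1.6672,-0.6141,0.0517,0.3195,-0.1238,13.8989,-9.1943,-0.2459
54,4.8644,-3.0456,0.1393,-0.7138,0.9432,-0.8331,0.0450,0.3191,-0.1321,14.1363,-9.1650,-0.1796
55,4.8645,-3.0339,0.1214,0.7179,0.2357,-0.9453,0.0391,0.3177,-0.1397,12.4668,-8.3998,-0.1975
56,4.8907,-3.0349,0.1020,1.9025,-0.3349,-0.9887,0.0342,0.3152,-0.1467,10.5137,-7.5494,-0.2557
57,4.9380,-3.0459,0.0821,2.8223,-0.7604,-1.0084,0.0303,0.3116,-0.1534,,,
# max |τ| (N·m): 61.2282


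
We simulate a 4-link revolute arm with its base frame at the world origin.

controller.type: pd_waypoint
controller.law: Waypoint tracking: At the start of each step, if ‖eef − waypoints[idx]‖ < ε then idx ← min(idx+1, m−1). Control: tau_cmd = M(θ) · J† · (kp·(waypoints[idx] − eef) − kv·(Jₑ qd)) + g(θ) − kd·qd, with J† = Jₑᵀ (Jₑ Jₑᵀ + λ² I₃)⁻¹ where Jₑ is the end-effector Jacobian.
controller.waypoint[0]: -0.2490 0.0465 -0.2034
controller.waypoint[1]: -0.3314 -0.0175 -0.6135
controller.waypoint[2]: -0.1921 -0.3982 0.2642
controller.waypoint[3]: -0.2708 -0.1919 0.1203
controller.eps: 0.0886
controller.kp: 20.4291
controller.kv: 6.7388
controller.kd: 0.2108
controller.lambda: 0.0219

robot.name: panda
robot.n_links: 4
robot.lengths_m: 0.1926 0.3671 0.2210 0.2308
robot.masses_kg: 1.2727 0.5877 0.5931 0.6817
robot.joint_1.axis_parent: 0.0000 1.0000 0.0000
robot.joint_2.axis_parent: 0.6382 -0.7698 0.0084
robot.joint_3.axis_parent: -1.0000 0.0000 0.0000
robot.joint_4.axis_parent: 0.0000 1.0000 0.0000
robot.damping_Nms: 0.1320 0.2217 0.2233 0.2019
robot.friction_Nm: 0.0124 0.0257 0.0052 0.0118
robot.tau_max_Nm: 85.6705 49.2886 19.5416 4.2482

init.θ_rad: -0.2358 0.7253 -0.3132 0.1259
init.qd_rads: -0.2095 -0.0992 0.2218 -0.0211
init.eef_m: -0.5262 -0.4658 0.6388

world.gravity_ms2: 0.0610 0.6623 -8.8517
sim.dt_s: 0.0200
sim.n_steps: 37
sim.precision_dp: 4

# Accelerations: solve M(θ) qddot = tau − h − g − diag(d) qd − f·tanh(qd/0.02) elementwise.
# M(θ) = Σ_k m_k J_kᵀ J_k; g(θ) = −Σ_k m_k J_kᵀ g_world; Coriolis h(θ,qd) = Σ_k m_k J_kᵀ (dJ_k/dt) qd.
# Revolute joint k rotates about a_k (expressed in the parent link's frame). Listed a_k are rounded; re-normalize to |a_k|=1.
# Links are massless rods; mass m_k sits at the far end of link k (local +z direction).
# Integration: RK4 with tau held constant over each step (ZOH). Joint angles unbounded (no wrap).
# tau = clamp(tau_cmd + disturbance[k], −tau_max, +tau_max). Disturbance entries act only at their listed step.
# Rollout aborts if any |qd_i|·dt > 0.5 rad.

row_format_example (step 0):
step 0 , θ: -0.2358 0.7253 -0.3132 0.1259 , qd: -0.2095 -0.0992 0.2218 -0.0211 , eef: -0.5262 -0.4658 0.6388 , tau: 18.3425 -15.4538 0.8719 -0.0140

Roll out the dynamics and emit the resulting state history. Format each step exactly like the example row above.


step 1 , θ: -0.2401 0.7127 -0.3227 0.0940 , qd: -0.2082 -1.1021 -1.1049 -3.0157 , eef: -0.5294 -0.4641 0.6377 , tau: 34.5460 -26.8716 1.7988 0.6932
step 2 , θ: -0.2392 0.6809 -0.3568 -0.0066 , qd: 0.3009 -2.0343 -2.2411 -6.8353 , eef: -0.5309 -0.4620 0.6352 , tau: 40.8881 -29.8792 1.9109 1.2601
step 3 , θ: -0.2245 0.6365 -0.4065 -0.1722 , qd: 1.1476 -2.3868 -2.7165 -9.5037 , eef: -0.5266 -0.4560 0.6325 , tau: 22.4974 -15.4049 1.0486 1.3026
step 4 , θ: -0.1959 0.5949 -0.4550 -0.3524 , qd: 1.6976 -1.8106 -2.1787 -8.5702 , eef: -0.5144 -0.4452 0.6312 , tau: 10.3642 -6.5825 0.3976 0.6396
step 5 , θ: -0.1594 0.5648 -0.4932 -0.5088 , qd: 1.9415 -1.2343 -1.6851 -7.1780 , eef: -0.4965 -0.4326 0.6317 , tau: 4.4261 -2.5364 0.0964 0.0912
step 6 , θ: -0.1198 0.5445 -0.5238 -0.6414 , qd: 2.0245 -0.8195 -1.4092 -6.1576 , eef: -0.4760 -0.4201 0.6328 , tau: 1.1983 -0.5175 0.0075 -0.2225
step 7 , θ: -0.0793 0.5312 -0.5506 -0.7571 , qd: 2.0262 -0.5175 -1.2884 -5.4623 , eef: -0.4544 -0.4083 0.6332 , tau: -0.7468 0.5595 0.0340 -0.3735
step 8 , θ: -0.0392 0.5233 -0.5760 -0.8612 , qd: 1.9853 -0.2809 -1.2637 -4.9775 , eef: -0.4327 -0.3975 0.6320 , tau: -1.9964 1.1372 0.1220 -0.4252
step 9 , θ: -0.0002 0.5197 -0.6016 -0.9569 , qd: 1.9220 -0.0802 -1.2976 -4.6229 , eef: -0.4116 -0.3875 0.6289 , tau: -2.8269 1.4241 0.2411 -0.4179
step 10 , θ: 0.0374 0.5198 -0.6283 -1.0465 , qd: 1.8422 0.0929 -1.3788 -4.3480 , eef: -0.3915 -0.3783 0.6235 , tau: -3.3881 1.5345 0.3765 -0.3772
step 11 , θ: 0.0734 0.5233 -0.6568 -1.1310 , qd: 1.7567 0.2568 -1.4820 -4.1209 , eef: -0.3725 -0.3697 0.6161 , tau: -3.7584 1.5288 0.5133 -0.3194
step 12 , θ: 0.1077 0.5301 -0.6875 -1.2113 , qd: 1.6736 0.4244 -1.5884 -3.9227 , eef: -0.3550 -0.3618 0.6065 , tau: -3.9857 1.4419 0.6428 -0.2556
step 13 , θ: 0.1403 0.5403 -0.7203 -1.2878 , qd: 1.5947 0.5986 -1.6925 -3.7411 , eef: -0.3389 -0.3543 0.5951 , tau: -4.1038 1.2978 0.7621 -0.1933
step 14 , θ: 0.1714 0.5540 -0.7552 -1.3609 , qd: 1.5211 0.7814 -1.7895 -3.5678 , eef: -0.3244 -0.3472 0.5819 , tau: -4.1351 1.1115 0.8691 -0.1382
step 15 , θ: 0.2011 0.5715 -0.7919 -1.4304 , qd: 1.4535 0.9735 -1.8756 -3.3972 , eef: -0.3115 -0.3405 0.5673 , tau: -4.0943 0.8920 0.9627 -0.0944
step 16 , θ: 0.2295 0.5929 -0.8301 -1.4966 , qd: 1.3919 1.1747 -1.9471 -3.2257 , eef: -0.3003 -0.3341 0.5514 , tau: -3.9916 0.6445 1.0423 -0.0649
step 17 , θ: 0.2568 0.6185 -0.8697 -1.5594 , qd: 1.3362 1.3842 -2.0012 -3.0509 , eef: -0.2906 -0.3279 0.5343 , tau: -3.8340 0.3718 1.1077 -0.0517
step 18 , θ: 0.2830 0.6482 -0.9101 -1.6186 , qd: 1.2857 1.6000 -2.0358 -2.8715 , eef: -0.2825 -0.3220 0.5163 , tau: -3.6266 0.0749 1.1592 -0.0561
step 19 , θ: 0.3082 0.6824 -0.9511 -1.6742 , qd: 1.2394 1.8195 -2.0494 -2.6867 , eef: -0.2759 -0.3164 0.4974 , tau: -3.3730 -0.2464 1.1972 -0.0784
step 20 , θ: 0.3325 0.7209 -0.9921 -1.7260 , qd: 1.1961 2.0392 -2.0412 -2.4966 , eef: -0.2708 -0.3109 0.4778 , tau: -3.0763 -0.5925 1.2224 -0.1185
step 21 , θ: 0.3560 0.7638 -1.0327 -1.7740 , qd: 1.1542 2.2550 -2.0112 -2.3018 , eef: -0.2672 -0.3056 0.4576 , tau: -2.7391 -0.9642 1.2358 -0.1756
step 22 , θ: 0.3787 0.8109 -1.0725 -1.8181 , qd: 1.1118 2.4624 -1.9600 -2.1033 , eef: -0.2649 -0.3004 0.4367 , tau: -2.3644 -1.3619 1.2385 -0.2482
step 23 , θ: 0.4004 0.8621 -1.1112 -1.8582 , qd: 1.0666 2.6563 -1.8890 -1.9029 , eef: -0.2638 -0.2953 0.4151 , tau: -1.9556 -1.7855 1.2317 -0.3346
step 24 , θ: 0.4213 0.9169 -1.1482 -1.8943 , qd: 1.0162 2.8317 -1.8003 -1.7030 , eef: -0.2640 -0.2902 0.3930 , tau: -1.5173 -2.2334 1.2167 -0.4325
step 25 , θ: 0.4410 0.9751 -1.1833 -1.9264 , qd: 0.9579 2.9839 -1.6961 -1.5063 , eef: -0.2652 -0.2850 0.3703 , tau: -1.0554 -2.7028 1.1948 -0.5392
step 26 , θ: 0.4595 1.0360 -1.2162 -1.9546 , qd: 0.8892 3.1085 -1.5791 -1.3162 , eef: -0.2674 -0.2795 0.3469 , tau: -0.5772 -3.1889 1.1671 -0.6519
step 27 , θ: 0.4765 1.0990 -1.2466 -1.9792 , qd: 0.8074 3.2021 -1.4519 -1.1361 , eef: -0.2703 -0.2737 0.3230 , tau: -0.0916 -3.6852 1.1343 -0.7680
step 28 , θ: 0.4917 1.1637 -1.2745 -2.0002 , qd: 0.7108 3.2626 -1.3166 -0.9693 , eef: -0.2738 -0.2675 0.2985 , tau: 0.3910 -4.1830 1.0970 -0.8845
step 29 , θ: 0.5048 1.2292 -1.2995 -2.0181 , qd: 0.5982 3.2892 -1.1750 -0.8188 , eef: -0.2778 -0.2608 0.2735 , tau: 0.8597 -4.6721 1.0556 -0.9991
step 30 , θ: 0.5155 1.2949 -1.3217 -2.0332 , qd: 0.4698 3.2827 -1.0279 -0.6867 , eef: -0.2819 -0.2535 0.2482 , tau: 1.3029 -5.1409 1.0103 -1.1094
step 31 , θ: 0.5235 1.3602 -1.3408 -2.0458 , qd: 0.3272 3.2454 -0.8760 -0.5742 , eef: -0.2859 -0.2457 0.2226 , tau: 1.7100 -5.5775 0.9615 -1.2136
step 32 , θ: 0.5285 1.4244 -1.3569 -2.0563 , qd: 0.1730 3.1808 -0.7192 -0.4815 , eef: -0.2897 -0.2374 0.1969 , tau: 2.0721 -5.9701 0.9098 -1.3104
step 33 , θ: 0.5303 1.4871 -1.3698 -2.0652 , qd: 0.0114 3.0938 -0.5570 -0.4079 , eef: -0.2931 -0.2286 0.1713 , tau: 2.3839 -6.3085 0.8564 -1.3987
step 34 , θ: 0.5290 1.5480 -1.3793 -2.0728 , qd: -0.1481 2.9927 -0.3854 -0.3502 , eef: -0.2959 -0.2196 0.1458 , tau: 2.6461 -6.5874 0.8027 -1.4785
step 35 , θ: 0.5244 1.6067 -1.3853 -2.0793 , qd: -0.3052 2.8798 -0.2079 -0.3088 , eef: -0.2980 -0.2103 0.1205 , tau: 2.8735 -6.8075 0.7510 -1.5490
step 36 , θ: 0.5168 1.6631 -1.3877 -2.0852 , qd: -0.4529 2.7614 -0.0225 -0.2802 , eef: -0.2992 -0.2010 0.0958 , tau: 3.0900 -6.9802 0.7016 -1.6106
step 37 , θ: 0.5065 1.7171 -1.3863 -2.0906 , qd: -0.5818 2.6429 0.1659 -0.2572 , eef: -0.2995 -0.1916 0.0715


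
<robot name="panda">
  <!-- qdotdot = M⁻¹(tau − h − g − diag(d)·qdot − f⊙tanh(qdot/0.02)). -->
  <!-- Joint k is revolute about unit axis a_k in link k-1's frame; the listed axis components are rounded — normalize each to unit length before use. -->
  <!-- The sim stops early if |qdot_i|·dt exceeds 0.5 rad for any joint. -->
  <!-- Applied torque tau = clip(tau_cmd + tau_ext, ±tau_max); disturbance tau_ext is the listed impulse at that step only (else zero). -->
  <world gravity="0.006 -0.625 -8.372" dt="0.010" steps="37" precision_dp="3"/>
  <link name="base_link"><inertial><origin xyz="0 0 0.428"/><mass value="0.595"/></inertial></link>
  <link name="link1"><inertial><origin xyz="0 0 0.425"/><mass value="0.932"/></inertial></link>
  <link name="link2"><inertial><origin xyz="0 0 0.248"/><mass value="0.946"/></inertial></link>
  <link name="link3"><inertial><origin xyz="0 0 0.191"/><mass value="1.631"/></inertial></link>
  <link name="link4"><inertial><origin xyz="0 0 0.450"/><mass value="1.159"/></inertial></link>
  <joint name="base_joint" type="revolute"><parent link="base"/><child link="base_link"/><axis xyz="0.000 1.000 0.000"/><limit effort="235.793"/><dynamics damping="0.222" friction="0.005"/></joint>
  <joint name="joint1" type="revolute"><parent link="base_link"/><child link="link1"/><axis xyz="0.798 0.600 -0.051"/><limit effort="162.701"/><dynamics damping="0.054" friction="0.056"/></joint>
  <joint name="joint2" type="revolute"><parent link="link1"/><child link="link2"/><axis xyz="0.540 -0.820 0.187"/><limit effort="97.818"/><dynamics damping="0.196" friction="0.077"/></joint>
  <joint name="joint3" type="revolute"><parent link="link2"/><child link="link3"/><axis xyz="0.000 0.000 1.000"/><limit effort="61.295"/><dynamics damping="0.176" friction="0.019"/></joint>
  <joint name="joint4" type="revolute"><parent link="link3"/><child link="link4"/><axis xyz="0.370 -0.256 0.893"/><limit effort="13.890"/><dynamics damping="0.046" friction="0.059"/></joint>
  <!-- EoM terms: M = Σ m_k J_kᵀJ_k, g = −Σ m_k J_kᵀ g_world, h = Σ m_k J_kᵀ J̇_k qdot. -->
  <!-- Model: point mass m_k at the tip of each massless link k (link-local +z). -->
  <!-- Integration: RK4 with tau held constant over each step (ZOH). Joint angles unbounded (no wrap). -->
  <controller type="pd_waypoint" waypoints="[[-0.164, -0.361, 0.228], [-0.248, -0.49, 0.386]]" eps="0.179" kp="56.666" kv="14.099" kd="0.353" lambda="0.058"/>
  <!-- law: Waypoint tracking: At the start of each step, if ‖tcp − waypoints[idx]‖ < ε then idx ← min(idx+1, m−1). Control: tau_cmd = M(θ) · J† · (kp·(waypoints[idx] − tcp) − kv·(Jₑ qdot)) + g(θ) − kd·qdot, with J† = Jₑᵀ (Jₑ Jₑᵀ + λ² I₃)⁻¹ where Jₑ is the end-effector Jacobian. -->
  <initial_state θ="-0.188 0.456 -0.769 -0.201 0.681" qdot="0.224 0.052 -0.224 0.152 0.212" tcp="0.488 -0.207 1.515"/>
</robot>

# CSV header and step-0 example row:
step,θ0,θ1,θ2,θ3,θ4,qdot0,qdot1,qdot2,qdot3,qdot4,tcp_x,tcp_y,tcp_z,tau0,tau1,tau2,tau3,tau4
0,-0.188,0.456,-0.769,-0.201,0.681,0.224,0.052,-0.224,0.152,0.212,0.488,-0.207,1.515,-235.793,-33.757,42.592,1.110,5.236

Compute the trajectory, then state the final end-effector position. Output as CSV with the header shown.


step,θ0,θ1,θ2,θ3,θ4,qdot0,qdot1,qdot2,qdot3,qdot4,tcp_x,tcp_y,tcp_z,tau0,tau1,tau2,tau3,tau4
1,-0.190,0.460,-0.776,-0.190,0.682,-0.716,0.681,-1.179,2.021,0.032,0.491,-0.207,1.510,-235.793,-34.056,38.044,0.227,4.530
2,-0.203,0.470,-0.793,-0.168,0.684,-1.695,1.400,-2.292,2.355,0.265,0.492,-0.209,1.502,-235.793,-30.745,31.892,0.048,3.734
3,-0.225,0.488,-0.822,-0.146,0.687,-2.720,2.206,-3.436,2.243,0.396,0.489,-0.212,1.490,-230.004,-25.679,25.389,0.068,3.047
4,-0.257,0.515,-0.862,-0.124,0.691,-3.751,3.071,-4.470,2.175,0.264,0.483,-0.215,1.473,-182.843,-19.810,19.237,0.068,2.513
5,-0.299,0.549,-0.910,-0.101,0.693,-4.557,3.786,-5.058,2.639,0.004,0.473,-0.218,1.452,-140.961,-14.759,13.936,-0.135,2.075
6,-0.347,0.590,-0.962,-0.072,0.692,-5.183,4.386,-5.325,3.134,-0.058,0.460,-0.221,1.427,-103.888,-10.315,9.427,-0.336,1.613
7,-0.402,0.636,-1.015,-0.039,0.692,-5.670,4.902,-5.340,3.605,0.073,0.444,-0.225,1.400,-72.039,-6.493,5.870,-0.514,1.163
8,-0.460,0.687,-1.068,-0.001,0.695,-6.053,5.352,-5.167,3.979,0.430,0.426,-0.229,1.370,-45.257,-3.269,3.199,-0.644,0.719
9,-0.522,0.743,-1.118,0.039,0.702,-6.362,5.745,-4.861,4.201,1.037,0.406,-0.233,1.338,-23.200,-0.644,1.275,-0.708,0.264
10,-0.587,0.802,-1.165,0.082,0.716,-6.616,6.085,-4.453,4.283,1.849,0.384,-0.237,1.306,-5.515,1.419,0.013,-0.718,-0.189
11,-0.654,0.864,-1.207,0.124,0.739,-6.834,6.371,-3.964,4.229,2.816,0.361,-0.241,1.272,8.299,2.995,-0.677,-0.681,-0.632
12,-0.724,0.929,-1.244,0.166,0.773,-7.025,6.601,-3.411,4.048,3.894,0.337,-0.246,1.239,18.814,4.179,-0.877,-0.607,-1.057
13,-0.795,0.996,-1.275,0.205,0.817,-7.198,6.770,-2.805,3.748,5.041,0.313,-0.250,1.205,26.632,5.088,-0.660,-0.510,-1.464
14,-0.867,1.064,-1.300,0.241,0.873,-7.354,6.873,-2.156,3.338,6.219,0.288,-0.254,1.172,32.344,5.846,-0.095,-0.402,-1.850
15,-0.942,1.133,-1.318,0.272,0.941,-7.494,6.908,-1.477,2.830,7.396,0.265,-0.258,1.138,36.485,6.585,0.750,-0.299,-2.215
16,-1.017,1.202,-1.329,0.298,1.021,-7.616,6.877,-0.779,2.241,8.538,0.241,-0.261,1.106,39.512,7.428,1.812,-0.218,-2.559
17,-1.094,1.270,-1.333,0.317,1.111,-7.716,6.782,-0.075,1.593,9.615,0.218,-0.264,1.073,41.780,8.489,3.029,-0.177,-2.879
18,-1.171,1.338,-1.331,0.330,1.212,-7.791,6.632,0.619,0.899,10.599,0.195,-0.266,1.042,43.547,9.867,4.351,-0.186,-3.175
19,-1.250,1.403,-1.321,0.336,1.322,-7.839,6.439,1.295,0.209,11.448,0.173,-0.267,1.012,44.957,11.645,5.743,-0.270,-3.438
20,-1.328,1.466,-1.305,0.335,1.440,-7.861,6.222,1.947,-0.426,12.120,0.152,-0.266,0.983,46.093,13.910,7.197,-0.451,-3.662
21,-1.407,1.528,-1.282,0.328,1.564,-7.861,5.997,2.570,-0.991,12.594,0.130,-0.265,0.956,47.026,16.786,8.659,-0.722,-3.851
22,-1.485,1.586,-1.253,0.315,1.691,-7.849,5.788,3.162,-1.449,12.831,0.109,-0.263,0.931,47.788,20.444,10.090,-1.087,-3.998
23,-1.564,1.644,-1.219,0.299,1.819,-7.839,5.616,3.732,-1.757,12.783,0.088,-0.261,0.908,48.398,25.123,11.408,-1.546,-4.094
24,-1.642,1.699,-1.179,0.281,1.945,-7.853,5.504,4.287,-1.875,12.394,0.067,-0.257,0.887,48.850,31.090,12.450,-2.095,-4.124
25,-1.721,1.754,-1.133,0.262,2.066,-7.916,5.472,4.837,-1.770,11.607,0.045,-0.254,0.868,49.086,38.492,12.967,-2.723,-4.070
26,-1.801,1.809,-1.082,0.246,2.176,-8.059,5.533,5.391,-1.440,10.397,0.023,-0.250,0.852,49.001,47.091,12.702,-3.409,-3.917
27,-1.883,1.865,-1.025,0.234,2.273,-8.312,5.685,5.948,-0.943,8.840,0.001,-0.247,0.838,48.506,56.025,11.577,-4.112,-3.678
28,-1.968,1.923,-0.963,0.226,2.353,-8.695,5.905,6.508,-0.426,7.168,-0.022,-0.245,0.826,47.627,63.983,9.844,-4.761,-3.417
29,-2.057,1.984,-0.895,0.224,2.418,-9.209,6.151,7.068,-0.068,5.695,-0.045,-0.245,0.815,46.512,69.911,7.980,-5.280,-3.228
30,-2.153,2.046,-0.821,0.223,2.469,-9.838,6.377,7.628,0.028,4.609,-0.067,-0.245,0.804,45.305,73.654,6.388,-5.628,-3.154
31,-2.255,2.111,-0.742,0.223,2.511,-10.556,6.548,8.192,-0.080,3.827,-0.089,-0.247,0.793,44.047,75.883,5.230,-5.832,-3.150
32,-2.364,2.177,-0.658,0.221,2.546,-11.343,6.646,8.762,-0.307,3.212,-0.111,-0.250,0.781,42.697,77.271,4.493,-5.934,-3.161
33,-2.482,2.244,-0.567,0.217,2.576,-12.186,6.666,9.344,-0.615,2.700,-0.131,-0.255,0.769,41.180,78.160,4.115,-5.956,-3.165
34,-2.608,2.310,-0.471,0.209,2.601,-13.071,6.607,9.941,-0.972,2.242,-0.151,-0.260,0.756,39.441,78.666,4.046,-5.922,-3.151
35,-2.743,2.376,-0.368,0.197,2.621,-13.980,6.471,10.555,-1.362,1.823,-0.169,-0.267,0.744,37.480,78.652,4.259,-5.846,-3.123
36,-2.888,2.440,-0.259,0.181,2.637,-14.885,6.256,11.184,-1.758,1.421,-0.187,-0.274,0.731,35.377,77.769,4.744,-5.748,-3.082
37,-3.041,2.501,-0.144,0.162,2.649,-15.739,5.954,11.817,-2.119,1.020,-0.203,-0.283,0.718,,,,,
# final tcp position (m): -0.203 -0.283 0.718


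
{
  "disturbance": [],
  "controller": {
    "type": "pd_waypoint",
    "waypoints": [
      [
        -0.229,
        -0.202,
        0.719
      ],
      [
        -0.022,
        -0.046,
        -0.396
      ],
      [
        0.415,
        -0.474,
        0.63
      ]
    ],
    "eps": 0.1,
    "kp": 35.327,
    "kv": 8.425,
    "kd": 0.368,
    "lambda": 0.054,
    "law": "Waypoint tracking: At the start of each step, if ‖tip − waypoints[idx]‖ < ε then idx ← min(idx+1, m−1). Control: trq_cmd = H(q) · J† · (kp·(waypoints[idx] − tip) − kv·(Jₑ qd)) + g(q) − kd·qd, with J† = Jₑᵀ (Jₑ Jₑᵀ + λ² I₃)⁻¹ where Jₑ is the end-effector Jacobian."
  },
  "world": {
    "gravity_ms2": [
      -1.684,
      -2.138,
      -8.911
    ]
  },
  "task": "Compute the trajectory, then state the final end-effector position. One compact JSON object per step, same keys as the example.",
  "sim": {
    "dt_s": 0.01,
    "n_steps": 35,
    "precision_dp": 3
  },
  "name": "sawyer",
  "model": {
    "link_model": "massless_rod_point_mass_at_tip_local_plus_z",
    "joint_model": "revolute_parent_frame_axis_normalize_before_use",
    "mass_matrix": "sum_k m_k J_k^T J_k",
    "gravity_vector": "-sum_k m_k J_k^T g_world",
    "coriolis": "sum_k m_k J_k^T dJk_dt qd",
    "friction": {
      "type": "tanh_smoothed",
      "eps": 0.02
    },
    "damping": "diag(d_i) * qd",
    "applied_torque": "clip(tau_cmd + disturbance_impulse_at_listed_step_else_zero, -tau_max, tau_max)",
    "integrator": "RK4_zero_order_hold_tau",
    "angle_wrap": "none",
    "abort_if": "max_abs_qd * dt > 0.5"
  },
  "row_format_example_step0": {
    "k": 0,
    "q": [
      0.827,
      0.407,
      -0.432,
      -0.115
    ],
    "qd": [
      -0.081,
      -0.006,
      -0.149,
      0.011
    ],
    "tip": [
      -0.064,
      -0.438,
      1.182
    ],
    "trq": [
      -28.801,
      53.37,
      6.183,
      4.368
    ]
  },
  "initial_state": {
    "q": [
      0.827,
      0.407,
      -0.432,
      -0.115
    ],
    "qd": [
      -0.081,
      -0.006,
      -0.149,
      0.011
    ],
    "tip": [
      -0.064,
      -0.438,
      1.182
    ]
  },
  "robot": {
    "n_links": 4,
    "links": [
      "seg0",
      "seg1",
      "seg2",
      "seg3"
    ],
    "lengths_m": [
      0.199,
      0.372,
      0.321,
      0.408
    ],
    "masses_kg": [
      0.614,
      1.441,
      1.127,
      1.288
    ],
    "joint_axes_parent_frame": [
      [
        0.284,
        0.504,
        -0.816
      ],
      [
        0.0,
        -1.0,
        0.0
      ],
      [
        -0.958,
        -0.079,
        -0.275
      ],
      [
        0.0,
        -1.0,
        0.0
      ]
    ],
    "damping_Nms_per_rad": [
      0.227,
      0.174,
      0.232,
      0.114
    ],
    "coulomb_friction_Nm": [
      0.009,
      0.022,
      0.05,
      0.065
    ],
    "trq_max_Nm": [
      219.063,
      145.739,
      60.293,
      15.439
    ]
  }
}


{"k":1,"q":[0.826,0.41,-0.434,-0.121],"qd":[-0.097,0.579,-0.334,-1.258],"tip":[-0.065,-0.439,1.182],"trq":[-28.137,51.616,6.532,4.461]}
{"k":2,"q":[0.824,0.418,-0.439,-0.139],"qd":[-0.329,1.01,-0.527,-2.309],"tip":[-0.067,-0.439,1.18],"trq":[-27.655,50.392,6.851,4.403]}
{"k":3,"q":[0.819,0.43,-0.445,-0.167],"qd":[-0.712,1.339,-0.725,-3.215],"tip":[-0.07,-0.438,1.179],"trq":[-26.723,48.503,7.072,4.225]}
{"k":4,"q":[0.81,0.444,-0.453,-0.203],"qd":[-1.195,1.59,-0.925,-3.989],"tip":[-0.073,-0.437,1.176],"trq":[-24.913,45.13,7.137,3.94]}
{"k":5,"q":[0.795,0.461,-0.463,-0.246],"qd":[-1.718,1.779,-1.12,-4.622],"tip":[-0.077,-0.435,1.173],"trq":[-22.184,40.144,7.023,3.561]}
{"k":6,"q":[0.775,0.48,-0.476,-0.295],"qd":[-2.218,1.923,-1.3,-5.104],"tip":[-0.081,-0.432,1.169],"trq":[-18.82,33.987,6.742,3.112]}
{"k":7,"q":[0.751,0.5,-0.489,-0.348],"qd":[-2.64,2.039,-1.46,-5.439],"tip":[-0.086,-0.428,1.164],"trq":[-15.208,27.304,6.327,2.626]}
{"k":8,"q":[0.723,0.521,-0.505,-0.403],"qd":[-2.951,2.14,-1.594,-5.646],"tip":[-0.091,-0.423,1.158],"trq":[-11.664,20.641,5.816,2.135]}
{"k":9,"q":[0.693,0.542,-0.521,-0.46],"qd":[-3.144,2.234,-1.702,-5.747],"tip":[-0.097,-0.416,1.152],"trq":[-8.379,14.349,5.244,1.667]}
{"k":10,"q":[0.661,0.565,-0.538,-0.518],"qd":[-3.231,2.321,-1.783,-5.762],"tip":[-0.103,-0.409,1.144],"trq":[-5.439,8.607,4.64,1.24]}
{"k":11,"q":[0.629,0.589,-0.557,-0.575],"qd":[-3.233,2.397,-1.841,-5.712],"tip":[-0.11,-0.401,1.136],"trq":[-2.864,3.481,4.028,0.867]}
{"k":12,"q":[0.597,0.613,-0.575,-0.632],"qd":[-3.173,2.461,-1.879,-5.611],"tip":[-0.117,-0.392,1.128],"trq":[-0.638,-1.027,3.425,0.553]}
{"k":13,"q":[0.565,0.638,-0.594,-0.687],"qd":[-3.072,2.507,-1.899,-5.472],"tip":[-0.124,-0.382,1.119],"trq":[1.272,-4.951,2.842,0.297]}
{"k":14,"q":[0.535,0.663,-0.613,-0.741],"qd":[-2.948,2.537,-1.907,-5.305],"tip":[-0.131,-0.372,1.109],"trq":[2.903,-8.341,2.289,0.098]}
{"k":15,"q":[0.506,0.688,-0.632,-0.793],"qd":[-2.812,2.548,-1.904,-5.12],"tip":[-0.139,-0.361,1.1],"trq":[4.292,-11.252,1.771,-0.05]}
{"k":16,"q":[0.479,0.714,-0.651,-0.843],"qd":[-2.674,2.543,-1.893,-4.923],"tip":[-0.147,-0.35,1.09],"trq":[5.472,-13.738,1.291,-0.151]}
{"k":17,"q":[0.453,0.739,-0.67,-0.891],"qd":[-2.539,2.523,-1.877,-4.719],"tip":[-0.155,-0.339,1.079],"trq":[6.473,-15.853,0.849,-0.211]}
{"k":18,"q":[0.428,0.764,-0.689,-0.937],"qd":[-2.41,2.489,-1.858,-4.513],"tip":[-0.163,-0.328,1.069],"trq":[7.321,-17.641,0.446,-0.236]}
{"k":19,"q":[0.405,0.789,-0.707,-0.981],"qd":[-2.289,2.444,-1.838,-4.308],"tip":[-0.172,-0.316,1.058],"trq":[8.036,-19.146,0.08,-0.233]}
{"k":20,"q":[0.382,0.813,-0.725,-1.024],"qd":[-2.176,2.39,-1.817,-4.106],"tip":[-0.18,-0.306,1.048],"trq":[8.638,-20.404,-0.25,-0.205]}
{"k":21,"q":[0.361,0.837,-0.744,-1.064],"qd":[-2.073,2.328,-1.797,-3.909],"tip":[-0.189,-0.295,1.037],"trq":[9.141,-21.448,-0.545,-0.158]}
{"k":22,"q":[0.341,0.86,-0.761,-1.102],"qd":[-1.978,2.26,-1.78,-3.718],"tip":[-0.197,-0.284,1.027],"trq":[9.559,-22.306,-0.809,-0.096]}
{"k":23,"q":[0.322,0.882,-0.779,-1.138],"qd":[-1.892,2.189,-1.767,-3.534],"tip":[-0.205,-0.274,1.016],"trq":[9.902,-23.002,-1.044,-0.022]}
{"k":24,"q":[0.303,0.903,-0.797,-1.172],"qd":[-1.812,2.114,-1.758,-3.357],"tip":[-0.213,-0.265,1.006],"trq":[10.18,-23.558,-1.252,0.061]}
{"k":25,"q":[0.285,0.924,-0.814,-1.205],"qd":[-1.74,2.037,-1.753,-3.186],"tip":[-0.221,-0.256,0.995],"trq":[10.401,-23.991,-1.436,0.151]}
{"k":26,"q":[0.268,0.944,-0.832,-1.236],"qd":[-1.673,1.959,-1.755,-3.023],"tip":[-0.229,-0.247,0.985],"trq":[10.571,-24.319,-1.599,0.244]}
{"k":27,"q":[0.252,0.963,-0.849,-1.266],"qd":[-1.613,1.88,-1.762,-2.866],"tip":[-0.236,-0.238,0.975],"trq":[10.698,-24.554,-1.742,0.34]}
{"k":28,"q":[0.236,0.982,-0.867,-1.293],"qd":[-1.557,1.802,-1.776,-2.715],"tip":[-0.243,-0.23,0.965],"trq":[10.785,-24.708,-1.869,0.437]}
{"k":29,"q":[0.221,0.999,-0.885,-1.32],"qd":[-1.507,1.725,-1.795,-2.57],"tip":[-0.25,-0.223,0.955],"trq":[10.838,-24.793,-1.98,0.533]}
{"k":30,"q":[0.206,1.016,-0.903,-1.345],"qd":[-1.461,1.648,-1.821,-2.43],"tip":[-0.257,-0.216,0.945],"trq":[10.86,-24.817,-2.08,0.628]}
{"k":31,"q":[0.192,1.032,-0.921,-1.369],"qd":[-1.421,1.573,-1.852,-2.296],"tip":[-0.263,-0.209,0.936],"trq":[10.856,-24.788,-2.168,0.721]}
{"k":32,"q":[0.177,1.048,-0.94,-1.391],"qd":[-1.384,1.499,-1.889,-2.167],"tip":[-0.269,-0.203,0.927],"trq":[10.828,-24.713,-2.248,0.812]}
{"k":33,"q":[0.164,1.062,-0.959,-1.412],"qd":[-1.353,1.427,-1.93,-2.042],"tip":[-0.274,-0.198,0.918],"trq":[10.781,-24.598,-2.32,0.9]}
{"k":34,"q":[0.15,1.076,-0.979,-1.432],"qd":[-1.325,1.355,-1.976,-1.921],"tip":[-0.28,-0.192,0.909],"trq":[10.716,-24.448,-2.386,0.985]}
{"k":35,"q":[0.137,1.09,-0.999,-1.45],"qd":[-1.303,1.286,-2.025,-1.804],"tip":[-0.285,-0.187,0.901]}
{"summary": "final tip position (m): -0.285 -0.187 0.901"}


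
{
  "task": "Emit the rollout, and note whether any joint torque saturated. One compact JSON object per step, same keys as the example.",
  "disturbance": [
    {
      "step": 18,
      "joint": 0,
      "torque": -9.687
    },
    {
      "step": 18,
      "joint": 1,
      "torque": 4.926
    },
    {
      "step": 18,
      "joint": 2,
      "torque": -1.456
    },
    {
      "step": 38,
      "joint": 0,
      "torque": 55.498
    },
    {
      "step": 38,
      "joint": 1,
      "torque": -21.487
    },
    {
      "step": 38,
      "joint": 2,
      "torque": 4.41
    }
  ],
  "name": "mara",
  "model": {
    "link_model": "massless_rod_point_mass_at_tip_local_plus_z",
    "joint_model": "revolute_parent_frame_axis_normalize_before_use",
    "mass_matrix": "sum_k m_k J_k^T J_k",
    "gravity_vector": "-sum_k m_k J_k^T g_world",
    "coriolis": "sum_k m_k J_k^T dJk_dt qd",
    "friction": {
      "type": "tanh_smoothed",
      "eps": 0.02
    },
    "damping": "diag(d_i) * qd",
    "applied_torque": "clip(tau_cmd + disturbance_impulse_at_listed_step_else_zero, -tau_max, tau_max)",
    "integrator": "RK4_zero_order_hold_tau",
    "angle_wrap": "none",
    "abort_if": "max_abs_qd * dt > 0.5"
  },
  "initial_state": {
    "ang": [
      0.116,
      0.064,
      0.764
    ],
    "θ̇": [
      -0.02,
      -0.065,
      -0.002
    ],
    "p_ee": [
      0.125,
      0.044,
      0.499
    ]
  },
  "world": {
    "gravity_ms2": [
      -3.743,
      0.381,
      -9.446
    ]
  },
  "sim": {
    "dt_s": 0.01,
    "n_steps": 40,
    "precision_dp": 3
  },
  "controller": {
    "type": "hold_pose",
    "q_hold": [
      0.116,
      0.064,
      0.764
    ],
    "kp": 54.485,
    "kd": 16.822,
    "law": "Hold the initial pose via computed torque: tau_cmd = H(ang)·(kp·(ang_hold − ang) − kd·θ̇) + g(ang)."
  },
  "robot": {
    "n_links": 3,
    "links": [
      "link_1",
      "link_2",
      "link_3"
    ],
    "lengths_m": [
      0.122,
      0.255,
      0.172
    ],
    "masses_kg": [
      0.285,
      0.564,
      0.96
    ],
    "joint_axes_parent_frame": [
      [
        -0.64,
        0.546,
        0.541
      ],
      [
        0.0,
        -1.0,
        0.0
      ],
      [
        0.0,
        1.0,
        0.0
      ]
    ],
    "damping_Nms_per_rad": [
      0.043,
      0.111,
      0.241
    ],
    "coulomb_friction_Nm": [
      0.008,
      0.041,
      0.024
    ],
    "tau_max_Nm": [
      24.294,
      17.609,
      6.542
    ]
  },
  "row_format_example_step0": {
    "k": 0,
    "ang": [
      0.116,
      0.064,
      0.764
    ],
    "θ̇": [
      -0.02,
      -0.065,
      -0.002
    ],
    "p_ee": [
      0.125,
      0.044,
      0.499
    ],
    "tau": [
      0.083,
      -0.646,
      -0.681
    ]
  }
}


{"k":1,"ang":[0.116,0.063,0.764],"\u03b8\u0307":[-0.014,-0.047,0.007],"p_ee":[0.125,0.044,0.499],"tau":[0.089,-0.674,-0.674]}
{"k":2,"ang":[0.116,0.063,0.764],"\u03b8\u0307":[-0.01,-0.034,0.009],"p_ee":[0.125,0.044,0.499],"tau":[0.095,-0.697,-0.667]}
{"k":3,"ang":[0.116,0.063,0.764],"\u03b8\u0307":[-0.006,-0.024,0.008],"p_ee":[0.125,0.044,0.499],"tau":[0.1,-0.717,-0.661]}
{"k":4,"ang":[0.116,0.063,0.764],"\u03b8\u0307":[-0.003,-0.016,0.007],"p_ee":[0.126,0.044,0.499],"tau":[0.105,-0.733,-0.655]}
{"k":5,"ang":[0.116,0.062,0.764],"\u03b8\u0307":[-0.001,-0.011,0.005],"p_ee":[0.126,0.044,0.499],"tau":[0.109,-0.746,-0.651]}
{"k":6,"ang":[0.116,0.062,0.764],"\u03b8\u0307":[-0.0,-0.007,0.004],"p_ee":[0.126,0.044,0.499],"tau":[0.113,-0.756,-0.648]}
{"k":7,"ang":[0.116,0.062,0.764],"\u03b8\u0307":[0.001,-0.004,0.002],"p_ee":[0.126,0.044,0.499],"tau":[0.116,-0.764,-0.645]}
{"k":8,"ang":[0.116,0.062,0.764],"\u03b8\u0307":[0.001,-0.002,0.001],"p_ee":[0.126,0.044,0.499],"tau":[0.12,-0.769,-0.643]}
{"k":9,"ang":[0.116,0.062,0.764],"\u03b8\u0307":[0.001,-0.001,0.0],"p_ee":[0.126,0.044,0.499],"tau":[0.122,-0.774,-0.642]}
{"k":10,"ang":[0.116,0.062,0.764],"\u03b8\u0307":[0.001,0.0,-0.0],"p_ee":[0.126,0.044,0.499],"tau":[0.125,-0.778,-0.64]}
{"k":11,"ang":[0.116,0.062,0.764],"\u03b8\u0307":[0.001,0.001,-0.0],"p_ee":[0.126,0.044,0.499],"tau":[0.127,-0.78,-0.639]}
{"k":12,"ang":[0.116,0.062,0.764],"\u03b8\u0307":[0.001,0.002,-0.001],"p_ee":[0.126,0.044,0.499],"tau":[0.128,-0.783,-0.639]}
{"k":13,"ang":[0.116,0.062,0.764],"\u03b8\u0307":[0.001,0.002,-0.001],"p_ee":[0.126,0.044,0.499],"tau":[0.13,-0.784,-0.638]}
{"k":14,"ang":[0.116,0.062,0.764],"\u03b8\u0307":[0.001,0.002,-0.001],"p_ee":[0.126,0.044,0.499],"tau":[0.131,-0.786,-0.638]}
{"k":15,"ang":[0.116,0.062,0.764],"\u03b8\u0307":[0.001,0.002,-0.001],"p_ee":[0.126,0.044,0.499],"tau":[0.133,-0.787,-0.637]}
{"k":16,"ang":[0.116,0.062,0.764],"\u03b8\u0307":[0.0,0.002,-0.001],"p_ee":[0.126,0.044,0.499],"tau":[0.134,-0.788,-0.637]}
{"k":17,"ang":[0.116,0.062,0.764],"\u03b8\u0307":[0.0,0.002,-0.001],"p_ee":[0.126,0.044,0.499],"tau":[0.134,-0.789,-0.637]}
{"k":18,"ang":[0.116,0.062,0.764],"\u03b8\u0307":[0.0,0.002,-0.001],"p_ee":[0.126,0.044,0.499],"tau":[-9.552,4.136,-2.092]}
{"k":19,"ang":[0.114,0.062,0.764],"\u03b8\u0307":[-0.358,0.003,-0.002],"p_ee":[0.125,0.044,0.499],"tau":[1.802,-1.638,-0.386]}
{"k":20,"ang":[0.111,0.062,0.764],"\u03b8\u0307":[-0.297,0.003,-0.003],"p_ee":[0.124,0.042,0.5],"tau":[1.591,-1.531,-0.417]}
{"k":21,"ang":[0.108,0.062,0.764],"\u03b8\u0307":[-0.243,0.003,-0.003],"p_ee":[0.124,0.041,0.5],"tau":[1.408,-1.438,-0.445]}
{"k":22,"ang":[0.106,0.062,0.764],"\u03b8\u0307":[-0.198,0.003,-0.002],"p_ee":[0.123,0.04,0.5],"tau":[1.248,-1.357,-0.469]}
{"k":23,"ang":[0.104,0.063,0.764],"\u03b8\u0307":[-0.159,0.003,-0.002],"p_ee":[0.123,0.04,0.5],"tau":[1.109,-1.287,-0.49]}
{"k":24,"ang":[0.102,0.063,0.764],"\u03b8\u0307":[-0.125,0.003,-0.002],"p_ee":[0.122,0.039,0.5],"tau":[0.987,-1.225,-0.508]}
{"k":25,"ang":[0.101,0.063,0.764],"\u03b8\u0307":[-0.096,0.004,-0.002],"p_ee":[0.122,0.039,0.501],"tau":[0.881,-1.171,-0.524]}
{"k":26,"ang":[0.101,0.063,0.764],"\u03b8\u0307":[-0.072,0.003,-0.002],"p_ee":[0.122,0.038,0.501],"tau":[0.788,-1.124,-0.538]}
{"k":27,"ang":[0.1,0.063,0.764],"\u03b8\u0307":[-0.051,0.003,-0.002],"p_ee":[0.122,0.038,0.501],"tau":[0.707,-1.083,-0.55]}
{"k":28,"ang":[0.099,0.063,0.764],"\u03b8\u0307":[-0.034,0.003,-0.001],"p_ee":[0.121,0.038,0.501],"tau":[0.637,-1.047,-0.561]}
{"k":29,"ang":[0.099,0.063,0.764],"\u03b8\u0307":[-0.019,0.003,-0.001],"p_ee":[0.121,0.038,0.501],"tau":[0.575,-1.016,-0.57]}
{"k":30,"ang":[0.099,0.063,0.764],"\u03b8\u0307":[-0.007,0.003,-0.001],"p_ee":[0.121,0.038,0.501],"tau":[0.522,-0.989,-0.578]}
{"k":31,"ang":[0.099,0.063,0.764],"\u03b8\u0307":[0.004,0.003,-0.001],"p_ee":[0.121,0.038,0.501],"tau":[0.476,-0.965,-0.585]}
{"k":32,"ang":[0.099,0.063,0.764],"\u03b8\u0307":[0.012,0.002,-0.001],"p_ee":[0.121,0.038,0.501],"tau":[0.436,-0.945,-0.591]}
{"k":33,"ang":[0.099,0.063,0.764],"\u03b8\u0307":[0.018,0.002,-0.001],"p_ee":[0.121,0.038,0.501],"tau":[0.402,-0.927,-0.597]}
{"k":34,"ang":[0.1,0.063,0.764],"\u03b8\u0307":[0.024,0.002,-0.001],"p_ee":[0.121,0.038,0.501],"tau":[0.372,-0.911,-0.601]}
{"k":35,"ang":[0.1,0.063,0.764],"\u03b8\u0307":[0.028,0.001,-0.001],"p_ee":[0.121,0.038,0.501],"tau":[0.347,-0.898,-0.605]}
{"k":36,"ang":[0.1,0.063,0.764],"\u03b8\u0307":[0.032,0.001,-0.001],"p_ee":[0.121,0.038,0.501],"tau":[0.324,-0.886,-0.609]}
{"k":37,"ang":[0.1,0.063,0.764],"\u03b8\u0307":[0.034,0.001,-0.001],"p_ee":[0.122,0.038,0.501],"tau":[0.304,-0.876,-0.612]}
{"k":38,"ang":[0.101,0.063,0.764],"\u03b8\u0307":[0.037,0.001,-0.001],"p_ee":[0.122,0.038,0.501],"tau":[24.294,-17.609,3.796]}
{"k":39,"ang":[0.105,0.06,0.761],"\u03b8\u0307":[0.726,-0.56,-0.562],"p_ee":[0.123,0.04,0.5],"tau":[-3.859,2.016,-1.388]}
{"k":40,"ang":[0.111,0.055,0.757],"\u03b8\u0307":[0.611,-0.419,-0.335],"p_ee":[0.126,0.043,0.5]}
{"summary": "any joint saturated: yes"}


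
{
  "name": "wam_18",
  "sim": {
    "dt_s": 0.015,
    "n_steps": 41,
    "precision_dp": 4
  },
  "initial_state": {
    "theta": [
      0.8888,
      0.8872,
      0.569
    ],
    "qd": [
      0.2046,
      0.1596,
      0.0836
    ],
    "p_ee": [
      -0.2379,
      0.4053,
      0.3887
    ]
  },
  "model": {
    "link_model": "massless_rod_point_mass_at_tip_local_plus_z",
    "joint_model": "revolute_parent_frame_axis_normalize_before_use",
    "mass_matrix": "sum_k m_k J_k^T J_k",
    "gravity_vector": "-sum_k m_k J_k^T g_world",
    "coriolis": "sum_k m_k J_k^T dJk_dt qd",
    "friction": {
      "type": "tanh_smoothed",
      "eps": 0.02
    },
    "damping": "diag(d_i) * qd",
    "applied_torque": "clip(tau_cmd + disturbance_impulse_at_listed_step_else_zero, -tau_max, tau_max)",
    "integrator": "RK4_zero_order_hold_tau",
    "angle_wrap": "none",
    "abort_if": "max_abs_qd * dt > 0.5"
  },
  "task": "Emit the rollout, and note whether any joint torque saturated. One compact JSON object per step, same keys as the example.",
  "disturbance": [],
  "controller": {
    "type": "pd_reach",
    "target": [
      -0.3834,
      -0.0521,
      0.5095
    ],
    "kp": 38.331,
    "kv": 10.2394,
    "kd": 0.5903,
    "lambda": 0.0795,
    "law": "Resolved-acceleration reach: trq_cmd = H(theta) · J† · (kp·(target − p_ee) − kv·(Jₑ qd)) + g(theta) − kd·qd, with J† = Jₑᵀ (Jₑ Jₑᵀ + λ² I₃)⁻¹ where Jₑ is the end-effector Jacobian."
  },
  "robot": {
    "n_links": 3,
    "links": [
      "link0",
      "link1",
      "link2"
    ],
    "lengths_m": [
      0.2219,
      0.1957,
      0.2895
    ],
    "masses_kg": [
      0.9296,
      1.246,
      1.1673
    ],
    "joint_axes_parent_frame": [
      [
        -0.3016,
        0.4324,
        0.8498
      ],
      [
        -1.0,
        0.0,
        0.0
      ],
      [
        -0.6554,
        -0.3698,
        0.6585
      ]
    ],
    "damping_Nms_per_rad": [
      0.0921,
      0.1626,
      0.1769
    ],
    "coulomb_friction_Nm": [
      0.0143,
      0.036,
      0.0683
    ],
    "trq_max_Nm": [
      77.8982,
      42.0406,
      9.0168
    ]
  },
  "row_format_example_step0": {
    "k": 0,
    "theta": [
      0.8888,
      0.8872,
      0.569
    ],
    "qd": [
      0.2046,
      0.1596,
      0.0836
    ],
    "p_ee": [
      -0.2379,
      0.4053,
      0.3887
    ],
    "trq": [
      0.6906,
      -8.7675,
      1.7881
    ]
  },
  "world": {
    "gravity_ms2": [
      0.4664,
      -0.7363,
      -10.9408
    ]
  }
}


{"k":1,"theta":[0.8936,0.8864,0.5783],"qd":[0.4402,-0.2558,1.1282],"p_ee":[-0.2399,0.4036,0.3883],"trq":[0.2479,-8.2758,0.8696]}
{"k":2,"theta":[0.9026,0.8806,0.5989],"qd":[0.7608,-0.5201,1.6123],"p_ee":[-0.2429,0.3997,0.389],"trq":[-0.099,-7.8012,0.4534]}
{"k":3,"theta":[0.9161,0.8715,0.625],"qd":[1.041,-0.6825,1.8651],"p_ee":[-0.2465,0.3945,0.3907],"trq":[-0.3399,-7.365,0.2547]}
{"k":4,"theta":[0.9333,0.8606,0.6542],"qd":[1.2579,-0.7732,2.0132],"p_ee":[-0.2505,0.3884,0.393],"trq":[-0.4942,-6.9734,0.1573]}
{"k":5,"theta":[0.9534,0.8487,0.6851],"qd":[1.4191,-0.8116,2.1054],"p_ee":[-0.2546,0.3815,0.3957],"trq":[-0.5846,-6.6252,0.1117]}
{"k":6,"theta":[0.9755,0.8365,0.7171],"qd":[1.5378,-0.8112,2.1622],"p_ee":[-0.2587,0.3741,0.3986],"trq":[-0.63,-6.3167,0.0944]}
{"k":7,"theta":[0.9993,0.8246,0.7498],"qd":[1.6265,-0.7815,2.1931],"p_ee":[-0.2627,0.3663,0.4015],"trq":[-0.6448,-6.0436,0.093]}
{"k":8,"theta":[1.0242,0.8133,0.7828],"qd":[1.6945,-0.7295,2.2033],"p_ee":[-0.2666,0.3581,0.4044],"trq":[-0.6391,-5.8022,0.1007]}
{"k":9,"theta":[1.05,0.8028,0.8158],"qd":[1.7491,-0.6607,2.1963],"p_ee":[-0.2704,0.3496,0.4072],"trq":[-0.6203,-5.589,0.113]}
{"k":10,"theta":[1.0766,0.7935,0.8486],"qd":[1.795,-0.5791,2.1743],"p_ee":[-0.2741,0.3408,0.4097],"trq":[-0.5933,-5.4011,0.1274]}
{"k":11,"theta":[1.1038,0.7855,0.8809],"qd":[1.8357,-0.4878,2.139],"p_ee":[-0.2776,0.3318,0.412],"trq":[-0.5617,-5.2362,0.1424]}
{"k":12,"theta":[1.1317,0.779,0.9127],"qd":[1.8732,-0.3894,2.0918],"p_ee":[-0.281,0.3227,0.4141],"trq":[-0.5277,-5.0923,0.1571]}
{"k":13,"theta":[1.16,0.7739,0.9436],"qd":[1.9087,-0.286,2.034],"p_ee":[-0.2842,0.3134,0.416],"trq":[-0.4928,-4.9678,0.171]}
{"k":14,"theta":[1.1889,0.7704,0.9736],"qd":[1.9426,-0.1793,1.9664],"p_ee":[-0.2873,0.304,0.4175],"trq":[-0.4581,-4.8612,0.1841]}
{"k":15,"theta":[1.2183,0.7685,1.0026],"qd":[1.975,-0.0709,1.8902],"p_ee":[-0.2902,0.2945,0.4188],"trq":[-0.424,-4.7715,0.1963]}
{"k":16,"theta":[1.2482,0.7683,1.0303],"qd":[2.0063,0.0365,1.8065],"p_ee":[-0.293,0.285,0.4198],"trq":[-0.3912,-4.6937,0.2075]}
{"k":17,"theta":[1.2785,0.7696,1.0567],"qd":[2.0371,0.1396,1.7172],"p_ee":[-0.2957,0.2754,0.4206],"trq":[-0.3604,-4.621,0.2174]}
{"k":18,"theta":[1.3093,0.7725,1.0818],"qd":[2.0635,0.2416,1.6217],"p_ee":[-0.2982,0.2657,0.4212],"trq":[-0.3301,-4.5642,0.2267]}
{"k":19,"theta":[1.3404,0.7769,1.1053],"qd":[2.0851,0.341,1.5211],"p_ee":[-0.3005,0.256,0.4216],"trq":[-0.3002,-4.5223,0.2356]}
{"k":20,"theta":[1.3719,0.7827,1.1274],"qd":[2.1014,0.4366,1.4164],"p_ee":[-0.3027,0.2463,0.4218],"trq":[-0.2705,-4.4943,0.244]}
{"k":21,"theta":[1.4035,0.7899,1.1478],"qd":[2.1118,0.5272,1.3089],"p_ee":[-0.3048,0.2366,0.4218],"trq":[-0.2409,-4.479,0.2517]}
{"k":22,"theta":[1.4352,0.7985,1.1666],"qd":[2.1158,0.6117,1.1998],"p_ee":[-0.3067,0.2269,0.4216],"trq":[-0.211,-4.4754,0.2588]}
{"k":23,"theta":[1.4669,0.8083,1.1838],"qd":[2.1131,0.6893,1.0903],"p_ee":[-0.3085,0.2172,0.4213],"trq":[-0.1804,-4.4821,0.2649]}
{"k":24,"theta":[1.4986,0.8191,1.1993],"qd":[2.1032,0.7591,0.9816],"p_ee":[-0.3101,0.2075,0.4209],"trq":[-0.149,-4.498,0.27]}
{"k":25,"theta":[1.53,0.831,1.2132],"qd":[2.0863,0.8205,0.875],"p_ee":[-0.3116,0.198,0.4204],"trq":[-0.1165,-4.5218,0.2738]}
{"k":26,"theta":[1.5612,0.8437,1.2255],"qd":[2.0623,0.8733,0.7714],"p_ee":[-0.3129,0.1885,0.4197],"trq":[-0.0826,-4.5519,0.2762]}
{"k":27,"theta":[1.5919,0.8571,1.2364],"qd":[2.0317,0.917,0.6719],"p_ee":[-0.314,0.1791,0.4191],"trq":[-0.0474,-4.587,0.2772]}
{"k":28,"theta":[1.6221,0.8711,1.2457],"qd":[1.9949,0.9516,0.5771],"p_ee":[-0.315,0.1697,0.4183],"trq":[-0.0107,-4.6256,0.2766]}
{"k":29,"theta":[1.6518,0.8856,1.2537],"qd":[1.9526,0.9773,0.4876],"p_ee":[-0.3158,0.1606,0.4175],"trq":[0.0272,-4.6662,0.2746]}
{"k":30,"theta":[1.6807,0.9004,1.2603],"qd":[1.9055,0.9943,0.4039],"p_ee":[-0.3164,0.1515,0.4167],"trq":[0.0664,-4.7075,0.2712]}
{"k":31,"theta":[1.709,0.9154,1.2658],"qd":[1.8544,1.003,0.326],"p_ee":[-0.3168,0.1427,0.4158],"trq":[0.1067,-4.7481,0.2666]}
{"k":32,"theta":[1.7364,0.9305,1.2701],"qd":[1.8003,1.0039,0.2541],"p_ee":[-0.3171,0.134,0.415],"trq":[0.1478,-4.7869,0.261]}
{"k":33,"theta":[1.763,0.9455,1.2734],"qd":[1.7438,0.9977,0.188],"p_ee":[-0.3172,0.1256,0.4141],"trq":[0.1895,-4.823,0.2545]}
{"k":34,"theta":[1.7888,0.9603,1.2757],"qd":[1.6859,0.9848,0.1275],"p_ee":[-0.3171,0.1174,0.4133],"trq":[0.2315,-4.8554,0.2474]}
{"k":35,"theta":[1.8136,0.975,1.2772],"qd":[1.6273,0.9662,0.0724],"p_ee":[-0.3169,0.1094,0.4125],"trq":[0.2738,-4.8835,0.24]}
{"k":36,"theta":[1.8376,0.9893,1.2779],"qd":[1.5674,0.9425,0.024],"p_ee":[-0.3166,0.1017,0.4117],"trq":[0.3163,-4.9072,0.2308]}
{"k":37,"theta":[1.8607,1.0032,1.278],"qd":[1.4928,0.9145,0.0055],"p_ee":[-0.3161,0.0943,0.411],"trq":[0.3632,-4.9296,0.2009]}
{"k":38,"theta":[1.8826,1.0167,1.2779],"qd":[1.4205,0.8827,-0.0081],"p_ee":[-0.3154,0.0872,0.4103],"trq":[0.4073,-4.9467,0.1698]}
{"k":39,"theta":[1.9034,1.0297,1.2776],"qd":[1.3512,0.848,-0.0187],"p_ee":[-0.3146,0.0803,0.4097],"trq":[0.4486,-4.9584,0.1392]}
{"k":40,"theta":[1.9232,1.0421,1.2772],"qd":[1.2886,0.8109,-0.0331],"p_ee":[-0.3137,0.0737,0.4091],"trq":[0.4864,-4.9639,0.1145]}
{"k":41,"theta":[1.9421,1.054,1.2765],"qd":[1.2326,0.772,-0.0524],"p_ee":[-0.3127,0.0674,0.4085]}
{"summary": "any joint saturated: no"}
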